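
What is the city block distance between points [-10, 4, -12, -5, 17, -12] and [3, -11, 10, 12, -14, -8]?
102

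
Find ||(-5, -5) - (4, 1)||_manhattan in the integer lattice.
15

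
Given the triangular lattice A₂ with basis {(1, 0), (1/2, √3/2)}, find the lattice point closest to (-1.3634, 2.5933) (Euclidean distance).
(-1.5, 2.598)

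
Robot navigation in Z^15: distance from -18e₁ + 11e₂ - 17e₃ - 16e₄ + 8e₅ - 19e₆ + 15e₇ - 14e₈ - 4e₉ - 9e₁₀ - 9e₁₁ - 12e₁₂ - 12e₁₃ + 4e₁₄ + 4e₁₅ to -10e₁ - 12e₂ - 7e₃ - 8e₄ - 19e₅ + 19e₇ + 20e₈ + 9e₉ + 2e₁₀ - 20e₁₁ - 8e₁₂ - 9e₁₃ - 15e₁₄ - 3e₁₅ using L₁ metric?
201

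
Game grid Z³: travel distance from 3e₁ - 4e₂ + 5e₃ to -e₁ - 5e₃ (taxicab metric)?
18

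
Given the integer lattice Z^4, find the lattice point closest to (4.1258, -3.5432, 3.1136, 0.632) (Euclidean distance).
(4, -4, 3, 1)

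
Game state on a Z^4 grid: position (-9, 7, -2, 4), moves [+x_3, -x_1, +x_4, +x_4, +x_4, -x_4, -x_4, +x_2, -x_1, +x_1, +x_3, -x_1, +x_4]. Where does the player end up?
(-11, 8, 0, 6)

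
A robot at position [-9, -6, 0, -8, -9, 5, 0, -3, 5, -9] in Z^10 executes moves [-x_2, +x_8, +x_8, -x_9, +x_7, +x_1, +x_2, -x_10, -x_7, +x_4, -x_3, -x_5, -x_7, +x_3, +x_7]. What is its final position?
(-8, -6, 0, -7, -10, 5, 0, -1, 4, -10)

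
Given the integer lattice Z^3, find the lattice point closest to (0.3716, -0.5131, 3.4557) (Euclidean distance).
(0, -1, 3)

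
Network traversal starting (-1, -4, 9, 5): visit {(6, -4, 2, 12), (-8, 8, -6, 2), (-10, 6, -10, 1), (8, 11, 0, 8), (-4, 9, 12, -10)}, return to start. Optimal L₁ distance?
160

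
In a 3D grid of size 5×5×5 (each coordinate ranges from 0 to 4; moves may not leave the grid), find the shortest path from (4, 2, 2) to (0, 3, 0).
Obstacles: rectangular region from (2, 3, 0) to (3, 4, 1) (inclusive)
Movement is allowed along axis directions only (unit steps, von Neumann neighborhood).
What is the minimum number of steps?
7
(one shortest path: (4, 2, 2) → (3, 2, 2) → (2, 2, 2) → (1, 2, 2) → (0, 2, 2) → (0, 3, 2) → (0, 3, 1) → (0, 3, 0))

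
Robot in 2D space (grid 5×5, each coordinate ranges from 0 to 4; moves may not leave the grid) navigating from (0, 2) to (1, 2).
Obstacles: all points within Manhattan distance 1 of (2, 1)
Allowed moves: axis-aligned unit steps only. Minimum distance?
1
(one shortest path: (0, 2) → (1, 2))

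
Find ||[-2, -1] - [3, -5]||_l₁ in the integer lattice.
9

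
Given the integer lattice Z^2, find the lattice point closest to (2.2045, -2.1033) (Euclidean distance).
(2, -2)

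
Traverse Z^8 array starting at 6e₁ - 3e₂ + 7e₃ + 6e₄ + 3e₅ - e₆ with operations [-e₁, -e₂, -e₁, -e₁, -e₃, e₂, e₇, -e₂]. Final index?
(3, -4, 6, 6, 3, -1, 1, 0)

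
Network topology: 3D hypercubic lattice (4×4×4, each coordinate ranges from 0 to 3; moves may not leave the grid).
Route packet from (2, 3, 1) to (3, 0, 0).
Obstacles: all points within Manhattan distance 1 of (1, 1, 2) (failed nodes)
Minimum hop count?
5
(one shortest path: (2, 3, 1) → (3, 3, 1) → (3, 2, 1) → (3, 1, 1) → (3, 0, 1) → (3, 0, 0))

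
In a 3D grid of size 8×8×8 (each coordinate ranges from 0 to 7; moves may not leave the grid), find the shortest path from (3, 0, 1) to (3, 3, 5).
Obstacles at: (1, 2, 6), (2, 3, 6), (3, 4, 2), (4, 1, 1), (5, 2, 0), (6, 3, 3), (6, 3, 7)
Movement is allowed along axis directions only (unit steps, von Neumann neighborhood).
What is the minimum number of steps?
7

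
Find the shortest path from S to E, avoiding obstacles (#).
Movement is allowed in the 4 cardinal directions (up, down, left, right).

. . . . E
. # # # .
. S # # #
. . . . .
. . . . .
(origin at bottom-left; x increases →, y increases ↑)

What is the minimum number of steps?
7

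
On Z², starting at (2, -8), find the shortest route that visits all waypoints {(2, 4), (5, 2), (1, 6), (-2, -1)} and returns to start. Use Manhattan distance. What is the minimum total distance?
42
(one optimal route: (2, -8) → (5, 2) → (2, 4) → (1, 6) → (-2, -1) → (2, -8))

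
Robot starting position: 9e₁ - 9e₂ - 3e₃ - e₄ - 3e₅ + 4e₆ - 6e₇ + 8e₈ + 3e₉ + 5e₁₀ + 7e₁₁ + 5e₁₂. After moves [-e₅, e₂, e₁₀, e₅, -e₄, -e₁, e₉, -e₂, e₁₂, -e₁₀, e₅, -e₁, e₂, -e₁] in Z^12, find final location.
(6, -8, -3, -2, -2, 4, -6, 8, 4, 5, 7, 6)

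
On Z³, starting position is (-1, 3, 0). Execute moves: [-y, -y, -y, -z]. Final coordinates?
(-1, 0, -1)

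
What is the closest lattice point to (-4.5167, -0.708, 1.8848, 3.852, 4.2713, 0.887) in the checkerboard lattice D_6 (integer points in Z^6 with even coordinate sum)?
(-4, -1, 2, 4, 4, 1)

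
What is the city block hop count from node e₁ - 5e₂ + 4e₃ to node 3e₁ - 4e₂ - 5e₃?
12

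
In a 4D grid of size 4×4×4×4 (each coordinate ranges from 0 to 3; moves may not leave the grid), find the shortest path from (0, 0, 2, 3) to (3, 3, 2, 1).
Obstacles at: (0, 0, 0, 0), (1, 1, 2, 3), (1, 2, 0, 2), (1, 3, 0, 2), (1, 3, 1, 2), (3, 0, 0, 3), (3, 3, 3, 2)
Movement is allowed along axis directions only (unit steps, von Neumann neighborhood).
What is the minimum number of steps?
8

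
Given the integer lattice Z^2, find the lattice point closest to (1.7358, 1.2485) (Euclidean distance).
(2, 1)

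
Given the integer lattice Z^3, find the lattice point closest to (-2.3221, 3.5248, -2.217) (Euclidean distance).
(-2, 4, -2)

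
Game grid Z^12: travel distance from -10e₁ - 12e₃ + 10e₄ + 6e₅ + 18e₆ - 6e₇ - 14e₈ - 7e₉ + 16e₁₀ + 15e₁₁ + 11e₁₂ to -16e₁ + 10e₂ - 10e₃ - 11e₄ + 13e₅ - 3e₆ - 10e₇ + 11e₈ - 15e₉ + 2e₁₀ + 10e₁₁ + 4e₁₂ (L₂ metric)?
45.2327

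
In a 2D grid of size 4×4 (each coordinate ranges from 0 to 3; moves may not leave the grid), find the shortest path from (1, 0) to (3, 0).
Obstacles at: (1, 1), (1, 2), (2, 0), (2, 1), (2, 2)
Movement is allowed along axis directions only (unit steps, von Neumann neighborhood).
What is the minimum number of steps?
10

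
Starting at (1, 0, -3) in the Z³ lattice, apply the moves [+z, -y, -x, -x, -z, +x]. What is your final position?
(0, -1, -3)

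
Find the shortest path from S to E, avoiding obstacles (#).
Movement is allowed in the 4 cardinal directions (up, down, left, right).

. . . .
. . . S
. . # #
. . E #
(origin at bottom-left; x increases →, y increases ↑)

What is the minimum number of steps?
5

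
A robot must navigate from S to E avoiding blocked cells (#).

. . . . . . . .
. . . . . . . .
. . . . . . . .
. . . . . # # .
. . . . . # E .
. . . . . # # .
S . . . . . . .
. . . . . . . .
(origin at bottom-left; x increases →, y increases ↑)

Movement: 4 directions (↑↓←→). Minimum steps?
10
(one shortest path: (0, 1) → (1, 1) → (2, 1) → (3, 1) → (4, 1) → (5, 1) → (6, 1) → (7, 1) → (7, 2) → (7, 3) → (6, 3))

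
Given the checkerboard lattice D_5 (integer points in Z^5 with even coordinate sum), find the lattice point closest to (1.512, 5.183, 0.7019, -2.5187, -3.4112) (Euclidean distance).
(2, 5, 1, -3, -3)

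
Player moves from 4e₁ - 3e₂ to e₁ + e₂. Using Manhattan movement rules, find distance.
7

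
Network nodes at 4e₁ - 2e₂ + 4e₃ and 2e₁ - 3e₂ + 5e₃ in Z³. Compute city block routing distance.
4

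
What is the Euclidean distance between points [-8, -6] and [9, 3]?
19.2354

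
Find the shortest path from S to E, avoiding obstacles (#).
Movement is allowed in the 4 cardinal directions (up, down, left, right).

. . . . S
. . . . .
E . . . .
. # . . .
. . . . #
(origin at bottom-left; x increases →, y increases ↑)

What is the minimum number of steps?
6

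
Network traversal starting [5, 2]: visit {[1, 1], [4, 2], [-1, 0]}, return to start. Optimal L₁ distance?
16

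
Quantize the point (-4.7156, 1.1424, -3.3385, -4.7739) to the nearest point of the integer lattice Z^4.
(-5, 1, -3, -5)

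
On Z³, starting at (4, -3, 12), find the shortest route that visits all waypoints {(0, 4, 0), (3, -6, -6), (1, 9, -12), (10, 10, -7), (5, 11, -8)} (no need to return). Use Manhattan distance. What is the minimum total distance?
76
(one optimal route: (4, -3, 12) → (3, -6, -6) → (0, 4, 0) → (1, 9, -12) → (5, 11, -8) → (10, 10, -7))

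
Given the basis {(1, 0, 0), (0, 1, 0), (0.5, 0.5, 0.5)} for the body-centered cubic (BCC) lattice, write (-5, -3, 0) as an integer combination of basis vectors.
-5b₁ - 3b₂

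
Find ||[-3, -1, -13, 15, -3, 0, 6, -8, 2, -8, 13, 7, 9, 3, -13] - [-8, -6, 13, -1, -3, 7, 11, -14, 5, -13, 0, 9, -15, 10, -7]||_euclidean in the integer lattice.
44.2719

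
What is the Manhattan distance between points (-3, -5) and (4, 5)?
17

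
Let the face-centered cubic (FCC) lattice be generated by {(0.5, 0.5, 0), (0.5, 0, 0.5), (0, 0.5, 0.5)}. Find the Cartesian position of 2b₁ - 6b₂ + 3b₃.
(-2, 2.5, -1.5)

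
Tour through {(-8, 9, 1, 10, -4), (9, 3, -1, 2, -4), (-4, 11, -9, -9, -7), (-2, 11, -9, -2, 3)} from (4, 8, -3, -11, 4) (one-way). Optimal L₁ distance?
115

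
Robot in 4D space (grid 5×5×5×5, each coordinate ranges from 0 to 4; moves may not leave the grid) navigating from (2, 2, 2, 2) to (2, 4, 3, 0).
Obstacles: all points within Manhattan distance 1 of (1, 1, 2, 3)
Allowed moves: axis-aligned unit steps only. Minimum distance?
5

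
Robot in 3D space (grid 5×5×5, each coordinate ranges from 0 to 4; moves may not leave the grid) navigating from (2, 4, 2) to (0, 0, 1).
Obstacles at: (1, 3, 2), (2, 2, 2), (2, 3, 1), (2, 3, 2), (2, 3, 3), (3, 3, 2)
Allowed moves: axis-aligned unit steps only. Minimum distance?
7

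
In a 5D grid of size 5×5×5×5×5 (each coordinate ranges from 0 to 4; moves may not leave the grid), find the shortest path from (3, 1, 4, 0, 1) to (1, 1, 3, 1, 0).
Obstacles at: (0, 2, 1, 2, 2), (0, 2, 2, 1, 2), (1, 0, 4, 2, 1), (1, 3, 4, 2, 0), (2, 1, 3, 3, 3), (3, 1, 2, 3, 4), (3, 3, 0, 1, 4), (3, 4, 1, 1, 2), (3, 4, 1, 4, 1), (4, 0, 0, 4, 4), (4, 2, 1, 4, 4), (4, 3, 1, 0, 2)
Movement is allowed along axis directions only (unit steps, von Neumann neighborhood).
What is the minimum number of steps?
5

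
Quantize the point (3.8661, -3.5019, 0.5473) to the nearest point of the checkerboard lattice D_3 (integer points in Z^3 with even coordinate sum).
(4, -3, 1)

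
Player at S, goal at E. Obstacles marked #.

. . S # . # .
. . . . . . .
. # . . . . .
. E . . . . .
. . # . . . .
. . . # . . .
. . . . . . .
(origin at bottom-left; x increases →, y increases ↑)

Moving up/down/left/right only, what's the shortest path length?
4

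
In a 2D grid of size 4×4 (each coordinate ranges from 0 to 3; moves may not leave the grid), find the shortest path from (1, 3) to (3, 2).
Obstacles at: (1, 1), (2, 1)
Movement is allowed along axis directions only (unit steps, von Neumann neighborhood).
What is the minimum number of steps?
3
(one shortest path: (1, 3) → (2, 3) → (3, 3) → (3, 2))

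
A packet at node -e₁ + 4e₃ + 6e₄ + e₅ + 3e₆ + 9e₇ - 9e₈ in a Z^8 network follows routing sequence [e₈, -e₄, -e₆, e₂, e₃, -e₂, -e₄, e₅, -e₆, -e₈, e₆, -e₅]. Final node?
(-1, 0, 5, 4, 1, 2, 9, -9)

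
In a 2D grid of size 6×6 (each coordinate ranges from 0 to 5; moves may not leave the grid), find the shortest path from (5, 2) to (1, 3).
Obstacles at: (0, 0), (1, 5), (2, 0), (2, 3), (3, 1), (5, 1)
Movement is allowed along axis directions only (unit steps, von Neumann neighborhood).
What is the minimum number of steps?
5
(one shortest path: (5, 2) → (4, 2) → (3, 2) → (2, 2) → (1, 2) → (1, 3))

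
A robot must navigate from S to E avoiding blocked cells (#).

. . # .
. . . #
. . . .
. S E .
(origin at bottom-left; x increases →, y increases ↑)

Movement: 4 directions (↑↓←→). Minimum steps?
1
(one shortest path: (1, 0) → (2, 0))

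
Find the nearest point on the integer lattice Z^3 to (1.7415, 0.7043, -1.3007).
(2, 1, -1)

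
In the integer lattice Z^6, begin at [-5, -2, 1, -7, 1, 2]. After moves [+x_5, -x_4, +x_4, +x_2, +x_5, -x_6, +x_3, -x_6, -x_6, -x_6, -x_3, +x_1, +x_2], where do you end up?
(-4, 0, 1, -7, 3, -2)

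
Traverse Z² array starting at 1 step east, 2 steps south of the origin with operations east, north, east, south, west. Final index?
(2, -2)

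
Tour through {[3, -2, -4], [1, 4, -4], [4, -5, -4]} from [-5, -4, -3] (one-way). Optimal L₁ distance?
23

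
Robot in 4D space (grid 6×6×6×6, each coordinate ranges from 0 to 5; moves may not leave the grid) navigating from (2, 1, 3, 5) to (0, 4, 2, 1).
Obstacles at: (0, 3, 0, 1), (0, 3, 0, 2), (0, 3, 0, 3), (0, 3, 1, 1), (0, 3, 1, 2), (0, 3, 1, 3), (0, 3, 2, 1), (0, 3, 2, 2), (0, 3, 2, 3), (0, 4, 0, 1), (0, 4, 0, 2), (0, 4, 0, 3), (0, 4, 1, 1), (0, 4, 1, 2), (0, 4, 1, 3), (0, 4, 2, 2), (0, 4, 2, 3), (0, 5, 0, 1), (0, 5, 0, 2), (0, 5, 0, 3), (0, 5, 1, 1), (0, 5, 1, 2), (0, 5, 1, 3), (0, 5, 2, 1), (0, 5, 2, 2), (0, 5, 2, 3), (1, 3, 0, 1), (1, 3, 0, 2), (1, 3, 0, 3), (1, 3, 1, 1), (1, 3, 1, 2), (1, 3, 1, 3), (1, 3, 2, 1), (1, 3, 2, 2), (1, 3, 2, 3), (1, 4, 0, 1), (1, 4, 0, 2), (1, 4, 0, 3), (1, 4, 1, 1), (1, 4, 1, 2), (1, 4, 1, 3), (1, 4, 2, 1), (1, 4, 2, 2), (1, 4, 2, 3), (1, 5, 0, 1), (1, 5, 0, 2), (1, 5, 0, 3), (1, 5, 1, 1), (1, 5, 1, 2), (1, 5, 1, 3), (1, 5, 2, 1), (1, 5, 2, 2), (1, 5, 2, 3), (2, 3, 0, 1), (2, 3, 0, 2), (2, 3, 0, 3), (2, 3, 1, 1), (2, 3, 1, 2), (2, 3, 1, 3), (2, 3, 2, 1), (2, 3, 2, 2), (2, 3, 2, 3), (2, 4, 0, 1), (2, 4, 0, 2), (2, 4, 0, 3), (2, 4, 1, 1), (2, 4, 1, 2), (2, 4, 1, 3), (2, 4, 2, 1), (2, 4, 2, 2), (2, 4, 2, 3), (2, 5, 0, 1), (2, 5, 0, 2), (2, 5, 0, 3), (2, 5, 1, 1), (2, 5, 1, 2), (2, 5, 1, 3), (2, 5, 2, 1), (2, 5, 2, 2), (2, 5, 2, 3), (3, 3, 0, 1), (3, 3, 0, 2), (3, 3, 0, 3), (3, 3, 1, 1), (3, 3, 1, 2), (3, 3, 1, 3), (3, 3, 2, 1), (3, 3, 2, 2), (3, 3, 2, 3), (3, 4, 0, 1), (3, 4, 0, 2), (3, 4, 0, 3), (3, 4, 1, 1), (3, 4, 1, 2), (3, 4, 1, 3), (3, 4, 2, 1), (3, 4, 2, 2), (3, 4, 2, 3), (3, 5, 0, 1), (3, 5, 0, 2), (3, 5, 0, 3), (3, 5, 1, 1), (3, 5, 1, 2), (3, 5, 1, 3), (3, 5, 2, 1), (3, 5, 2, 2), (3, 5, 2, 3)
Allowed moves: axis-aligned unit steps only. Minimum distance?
10
(one shortest path: (2, 1, 3, 5) → (1, 1, 3, 5) → (0, 1, 3, 5) → (0, 2, 3, 5) → (0, 3, 3, 5) → (0, 4, 3, 5) → (0, 4, 3, 4) → (0, 4, 3, 3) → (0, 4, 3, 2) → (0, 4, 3, 1) → (0, 4, 2, 1))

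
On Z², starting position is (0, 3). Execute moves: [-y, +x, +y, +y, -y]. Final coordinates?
(1, 3)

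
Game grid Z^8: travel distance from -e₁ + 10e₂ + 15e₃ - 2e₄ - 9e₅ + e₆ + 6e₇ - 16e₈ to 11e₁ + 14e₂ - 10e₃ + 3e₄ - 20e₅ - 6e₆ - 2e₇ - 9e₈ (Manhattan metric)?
79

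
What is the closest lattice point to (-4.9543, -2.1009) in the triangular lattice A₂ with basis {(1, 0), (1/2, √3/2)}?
(-5, -1.732)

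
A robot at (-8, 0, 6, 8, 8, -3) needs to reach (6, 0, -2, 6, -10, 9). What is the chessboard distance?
18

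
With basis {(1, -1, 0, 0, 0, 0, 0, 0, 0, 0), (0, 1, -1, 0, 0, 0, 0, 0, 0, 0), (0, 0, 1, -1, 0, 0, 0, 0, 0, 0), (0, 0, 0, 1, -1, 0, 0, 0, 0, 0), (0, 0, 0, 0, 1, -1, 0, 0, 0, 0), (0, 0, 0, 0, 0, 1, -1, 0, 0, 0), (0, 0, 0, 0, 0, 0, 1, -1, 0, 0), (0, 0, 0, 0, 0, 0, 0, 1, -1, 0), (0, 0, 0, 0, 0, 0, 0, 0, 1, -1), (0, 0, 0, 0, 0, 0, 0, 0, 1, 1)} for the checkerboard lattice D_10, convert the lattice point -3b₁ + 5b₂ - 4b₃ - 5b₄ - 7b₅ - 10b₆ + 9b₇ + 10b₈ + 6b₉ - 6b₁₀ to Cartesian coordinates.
(-3, 8, -9, -1, -2, -3, 19, 1, -10, -12)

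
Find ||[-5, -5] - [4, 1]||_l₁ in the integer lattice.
15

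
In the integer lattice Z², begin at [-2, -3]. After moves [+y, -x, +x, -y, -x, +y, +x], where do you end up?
(-2, -2)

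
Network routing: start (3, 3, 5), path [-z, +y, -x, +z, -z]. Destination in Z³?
(2, 4, 4)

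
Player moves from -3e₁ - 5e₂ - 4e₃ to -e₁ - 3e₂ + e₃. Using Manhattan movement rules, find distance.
9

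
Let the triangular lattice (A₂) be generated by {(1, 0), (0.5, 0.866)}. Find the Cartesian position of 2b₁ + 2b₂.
(3, 1.732)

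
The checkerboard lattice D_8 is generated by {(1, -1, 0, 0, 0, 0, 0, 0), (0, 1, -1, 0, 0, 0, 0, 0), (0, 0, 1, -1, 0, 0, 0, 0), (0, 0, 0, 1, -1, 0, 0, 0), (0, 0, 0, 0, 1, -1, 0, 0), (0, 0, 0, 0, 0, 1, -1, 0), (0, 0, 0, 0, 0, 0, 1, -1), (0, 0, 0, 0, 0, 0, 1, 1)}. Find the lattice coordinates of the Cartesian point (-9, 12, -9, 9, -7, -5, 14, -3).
-9b₁ + 3b₂ - 6b₃ + 3b₄ - 4b₅ - 9b₆ + 4b₇ + b₈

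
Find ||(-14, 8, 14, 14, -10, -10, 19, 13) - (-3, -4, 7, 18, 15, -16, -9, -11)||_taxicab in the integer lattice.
117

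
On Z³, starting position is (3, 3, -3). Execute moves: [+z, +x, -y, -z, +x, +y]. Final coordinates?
(5, 3, -3)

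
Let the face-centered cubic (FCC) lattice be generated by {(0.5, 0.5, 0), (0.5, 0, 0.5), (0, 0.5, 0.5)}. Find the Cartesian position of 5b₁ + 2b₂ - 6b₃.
(3.5, -0.5, -2)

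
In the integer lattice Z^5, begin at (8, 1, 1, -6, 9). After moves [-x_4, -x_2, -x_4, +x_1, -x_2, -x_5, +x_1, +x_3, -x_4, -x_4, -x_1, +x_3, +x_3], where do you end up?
(9, -1, 4, -10, 8)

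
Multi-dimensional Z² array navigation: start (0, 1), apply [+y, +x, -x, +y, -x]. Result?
(-1, 3)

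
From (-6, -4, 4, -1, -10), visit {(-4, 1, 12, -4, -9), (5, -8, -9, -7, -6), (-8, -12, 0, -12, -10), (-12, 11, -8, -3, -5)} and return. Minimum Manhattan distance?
164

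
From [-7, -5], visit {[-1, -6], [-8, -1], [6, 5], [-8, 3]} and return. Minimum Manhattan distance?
50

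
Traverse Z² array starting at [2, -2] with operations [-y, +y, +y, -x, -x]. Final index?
(0, -1)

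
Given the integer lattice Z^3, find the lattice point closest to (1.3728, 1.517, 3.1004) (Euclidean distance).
(1, 2, 3)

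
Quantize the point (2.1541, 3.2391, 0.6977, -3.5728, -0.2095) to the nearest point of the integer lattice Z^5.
(2, 3, 1, -4, 0)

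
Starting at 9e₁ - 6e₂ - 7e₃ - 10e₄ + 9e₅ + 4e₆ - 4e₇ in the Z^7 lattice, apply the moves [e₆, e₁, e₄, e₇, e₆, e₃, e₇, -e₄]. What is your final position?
(10, -6, -6, -10, 9, 6, -2)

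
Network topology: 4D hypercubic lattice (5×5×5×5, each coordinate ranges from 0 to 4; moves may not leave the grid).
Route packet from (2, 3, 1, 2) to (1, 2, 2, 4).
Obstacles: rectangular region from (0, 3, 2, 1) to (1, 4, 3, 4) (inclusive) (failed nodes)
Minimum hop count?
5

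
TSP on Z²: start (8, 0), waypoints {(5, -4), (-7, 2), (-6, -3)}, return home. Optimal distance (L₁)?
42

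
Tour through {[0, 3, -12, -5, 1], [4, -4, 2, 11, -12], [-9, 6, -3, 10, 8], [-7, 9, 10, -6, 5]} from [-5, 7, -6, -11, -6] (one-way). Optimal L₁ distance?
154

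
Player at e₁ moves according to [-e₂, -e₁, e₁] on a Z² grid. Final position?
(1, -1)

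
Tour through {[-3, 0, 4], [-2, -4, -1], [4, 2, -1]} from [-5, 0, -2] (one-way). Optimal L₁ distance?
30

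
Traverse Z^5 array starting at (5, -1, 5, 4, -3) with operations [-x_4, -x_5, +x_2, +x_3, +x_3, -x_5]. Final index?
(5, 0, 7, 3, -5)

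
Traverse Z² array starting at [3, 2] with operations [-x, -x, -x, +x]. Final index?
(1, 2)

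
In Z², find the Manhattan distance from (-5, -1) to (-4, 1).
3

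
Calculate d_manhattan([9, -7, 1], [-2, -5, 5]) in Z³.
17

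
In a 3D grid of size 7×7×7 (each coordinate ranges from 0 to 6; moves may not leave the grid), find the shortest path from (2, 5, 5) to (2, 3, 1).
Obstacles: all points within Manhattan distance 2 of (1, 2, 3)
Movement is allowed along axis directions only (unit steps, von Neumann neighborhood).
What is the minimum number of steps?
6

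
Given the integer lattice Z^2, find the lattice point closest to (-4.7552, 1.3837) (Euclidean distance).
(-5, 1)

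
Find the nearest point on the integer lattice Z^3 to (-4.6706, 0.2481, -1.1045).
(-5, 0, -1)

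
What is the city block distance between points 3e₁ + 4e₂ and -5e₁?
12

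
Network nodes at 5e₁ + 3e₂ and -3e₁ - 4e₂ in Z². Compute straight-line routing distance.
10.6301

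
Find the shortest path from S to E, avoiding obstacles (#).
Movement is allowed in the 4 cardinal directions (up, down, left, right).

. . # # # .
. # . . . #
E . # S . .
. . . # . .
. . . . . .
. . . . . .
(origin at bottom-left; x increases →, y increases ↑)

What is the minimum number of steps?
9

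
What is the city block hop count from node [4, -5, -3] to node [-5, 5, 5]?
27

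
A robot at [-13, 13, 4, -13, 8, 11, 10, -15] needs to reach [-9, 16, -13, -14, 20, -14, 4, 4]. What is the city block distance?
87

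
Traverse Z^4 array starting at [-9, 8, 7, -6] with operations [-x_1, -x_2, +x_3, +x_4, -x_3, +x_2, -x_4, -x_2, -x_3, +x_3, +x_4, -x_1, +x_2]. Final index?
(-11, 8, 7, -5)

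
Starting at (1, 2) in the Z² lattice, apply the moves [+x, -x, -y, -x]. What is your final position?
(0, 1)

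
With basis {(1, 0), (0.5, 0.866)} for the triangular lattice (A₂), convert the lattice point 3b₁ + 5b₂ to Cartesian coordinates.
(5.5, 4.33)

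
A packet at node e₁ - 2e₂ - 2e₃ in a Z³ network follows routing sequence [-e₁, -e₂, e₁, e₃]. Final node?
(1, -3, -1)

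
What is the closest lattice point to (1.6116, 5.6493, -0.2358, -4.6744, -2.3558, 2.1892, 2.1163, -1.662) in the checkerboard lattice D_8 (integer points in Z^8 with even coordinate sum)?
(1, 6, 0, -5, -2, 2, 2, -2)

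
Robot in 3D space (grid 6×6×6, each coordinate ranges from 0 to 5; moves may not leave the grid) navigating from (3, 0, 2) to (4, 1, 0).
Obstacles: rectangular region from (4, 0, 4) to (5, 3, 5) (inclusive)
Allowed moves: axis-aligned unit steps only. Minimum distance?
4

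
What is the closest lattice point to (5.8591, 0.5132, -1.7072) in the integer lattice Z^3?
(6, 1, -2)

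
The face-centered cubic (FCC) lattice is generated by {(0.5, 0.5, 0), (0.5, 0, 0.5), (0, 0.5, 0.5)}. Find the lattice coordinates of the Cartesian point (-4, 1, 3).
-6b₁ - 2b₂ + 8b₃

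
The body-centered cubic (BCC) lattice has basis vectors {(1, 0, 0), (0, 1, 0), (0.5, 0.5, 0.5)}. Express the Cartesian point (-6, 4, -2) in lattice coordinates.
-4b₁ + 6b₂ - 4b₃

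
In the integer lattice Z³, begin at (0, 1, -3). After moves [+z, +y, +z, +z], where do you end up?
(0, 2, 0)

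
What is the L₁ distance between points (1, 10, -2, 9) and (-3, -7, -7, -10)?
45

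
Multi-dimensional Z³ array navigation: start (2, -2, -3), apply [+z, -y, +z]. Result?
(2, -3, -1)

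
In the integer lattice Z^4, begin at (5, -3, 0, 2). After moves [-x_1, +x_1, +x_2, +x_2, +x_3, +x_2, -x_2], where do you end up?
(5, -1, 1, 2)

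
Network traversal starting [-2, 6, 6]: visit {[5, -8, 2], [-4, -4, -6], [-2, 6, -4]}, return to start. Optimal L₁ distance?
70
(one optimal route: (-2, 6, 6) → (5, -8, 2) → (-4, -4, -6) → (-2, 6, -4) → (-2, 6, 6))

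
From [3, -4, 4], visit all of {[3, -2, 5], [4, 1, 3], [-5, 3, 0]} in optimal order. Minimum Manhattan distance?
23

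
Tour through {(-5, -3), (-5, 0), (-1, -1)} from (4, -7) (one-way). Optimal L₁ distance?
19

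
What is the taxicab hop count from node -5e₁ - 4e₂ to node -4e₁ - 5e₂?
2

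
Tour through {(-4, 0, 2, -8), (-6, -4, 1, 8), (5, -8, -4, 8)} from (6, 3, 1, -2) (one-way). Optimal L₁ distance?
63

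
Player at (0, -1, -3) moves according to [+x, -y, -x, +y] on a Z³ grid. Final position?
(0, -1, -3)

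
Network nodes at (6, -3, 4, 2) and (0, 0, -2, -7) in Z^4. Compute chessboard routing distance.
9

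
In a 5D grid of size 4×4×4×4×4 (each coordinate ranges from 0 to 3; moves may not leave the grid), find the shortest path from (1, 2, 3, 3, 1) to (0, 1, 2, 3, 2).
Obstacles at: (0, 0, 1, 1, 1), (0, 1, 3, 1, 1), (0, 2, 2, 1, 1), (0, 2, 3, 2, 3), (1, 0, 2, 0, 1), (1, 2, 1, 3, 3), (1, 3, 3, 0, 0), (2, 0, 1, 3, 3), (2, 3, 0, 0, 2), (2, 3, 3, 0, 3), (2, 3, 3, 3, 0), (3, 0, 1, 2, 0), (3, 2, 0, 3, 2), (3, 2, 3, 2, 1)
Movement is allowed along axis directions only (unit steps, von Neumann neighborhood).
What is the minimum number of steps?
4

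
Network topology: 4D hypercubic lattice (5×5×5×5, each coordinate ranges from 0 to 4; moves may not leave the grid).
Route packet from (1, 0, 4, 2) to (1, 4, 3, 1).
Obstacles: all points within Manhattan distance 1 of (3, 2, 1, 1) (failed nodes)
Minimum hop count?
6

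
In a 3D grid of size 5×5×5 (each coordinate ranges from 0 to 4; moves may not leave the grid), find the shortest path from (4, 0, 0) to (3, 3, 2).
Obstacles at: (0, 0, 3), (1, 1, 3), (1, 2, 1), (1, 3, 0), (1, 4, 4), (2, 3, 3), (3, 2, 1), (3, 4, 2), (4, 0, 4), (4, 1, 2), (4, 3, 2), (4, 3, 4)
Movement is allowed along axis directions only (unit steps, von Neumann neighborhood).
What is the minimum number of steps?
6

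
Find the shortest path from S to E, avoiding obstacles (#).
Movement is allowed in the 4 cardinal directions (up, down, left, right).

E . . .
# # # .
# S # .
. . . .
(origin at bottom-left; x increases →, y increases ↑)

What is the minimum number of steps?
9
(one shortest path: (1, 1) → (1, 0) → (2, 0) → (3, 0) → (3, 1) → (3, 2) → (3, 3) → (2, 3) → (1, 3) → (0, 3))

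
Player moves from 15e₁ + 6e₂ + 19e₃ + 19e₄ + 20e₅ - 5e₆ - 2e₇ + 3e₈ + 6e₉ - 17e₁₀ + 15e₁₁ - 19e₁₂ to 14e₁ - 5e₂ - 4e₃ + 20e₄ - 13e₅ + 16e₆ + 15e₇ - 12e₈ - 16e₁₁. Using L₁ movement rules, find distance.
195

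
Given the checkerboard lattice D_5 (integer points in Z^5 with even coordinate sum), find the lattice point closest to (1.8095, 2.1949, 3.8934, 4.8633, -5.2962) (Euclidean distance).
(2, 2, 4, 5, -5)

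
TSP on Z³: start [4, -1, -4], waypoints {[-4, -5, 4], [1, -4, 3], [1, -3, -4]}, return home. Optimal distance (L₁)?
40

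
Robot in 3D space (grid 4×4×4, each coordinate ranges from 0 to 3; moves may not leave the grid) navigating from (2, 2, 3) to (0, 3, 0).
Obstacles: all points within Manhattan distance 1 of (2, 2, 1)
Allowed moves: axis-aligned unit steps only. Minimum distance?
6
(one shortest path: (2, 2, 3) → (1, 2, 3) → (0, 2, 3) → (0, 3, 3) → (0, 3, 2) → (0, 3, 1) → (0, 3, 0))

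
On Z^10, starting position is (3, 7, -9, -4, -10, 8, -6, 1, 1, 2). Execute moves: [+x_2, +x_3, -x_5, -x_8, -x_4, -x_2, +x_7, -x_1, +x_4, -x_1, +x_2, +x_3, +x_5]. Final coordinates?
(1, 8, -7, -4, -10, 8, -5, 0, 1, 2)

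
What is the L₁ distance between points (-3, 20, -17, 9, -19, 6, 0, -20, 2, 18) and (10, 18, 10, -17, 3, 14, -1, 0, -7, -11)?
157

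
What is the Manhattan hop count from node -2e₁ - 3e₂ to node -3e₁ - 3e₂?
1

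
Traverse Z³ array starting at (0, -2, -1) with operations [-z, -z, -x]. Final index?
(-1, -2, -3)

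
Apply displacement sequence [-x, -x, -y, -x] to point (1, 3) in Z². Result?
(-2, 2)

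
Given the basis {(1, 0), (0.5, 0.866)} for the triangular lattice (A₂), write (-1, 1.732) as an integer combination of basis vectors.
-2b₁ + 2b₂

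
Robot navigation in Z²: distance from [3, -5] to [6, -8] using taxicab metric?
6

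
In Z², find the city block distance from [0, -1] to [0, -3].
2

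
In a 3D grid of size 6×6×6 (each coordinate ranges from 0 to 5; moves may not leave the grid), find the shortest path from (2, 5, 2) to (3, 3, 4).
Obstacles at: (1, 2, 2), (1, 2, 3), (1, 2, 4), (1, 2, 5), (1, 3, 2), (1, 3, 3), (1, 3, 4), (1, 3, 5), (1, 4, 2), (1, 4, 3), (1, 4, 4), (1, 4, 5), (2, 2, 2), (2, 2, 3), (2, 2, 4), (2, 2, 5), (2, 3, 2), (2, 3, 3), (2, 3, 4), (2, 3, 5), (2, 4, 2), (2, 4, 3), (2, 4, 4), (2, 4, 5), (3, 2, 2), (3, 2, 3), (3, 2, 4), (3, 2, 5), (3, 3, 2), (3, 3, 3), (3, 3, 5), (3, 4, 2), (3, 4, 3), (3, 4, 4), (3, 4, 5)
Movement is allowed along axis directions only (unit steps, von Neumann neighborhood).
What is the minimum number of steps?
7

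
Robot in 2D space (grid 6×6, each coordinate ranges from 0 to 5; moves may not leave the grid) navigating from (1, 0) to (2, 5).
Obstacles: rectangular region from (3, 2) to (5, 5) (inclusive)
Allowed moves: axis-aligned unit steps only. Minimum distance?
6
(one shortest path: (1, 0) → (2, 0) → (2, 1) → (2, 2) → (2, 3) → (2, 4) → (2, 5))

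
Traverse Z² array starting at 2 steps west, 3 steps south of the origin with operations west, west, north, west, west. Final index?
(-6, -2)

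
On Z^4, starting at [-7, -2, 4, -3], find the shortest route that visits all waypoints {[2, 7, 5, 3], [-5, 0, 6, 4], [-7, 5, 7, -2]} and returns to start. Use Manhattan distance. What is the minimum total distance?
58
(one optimal route: (-7, -2, 4, -3) → (-5, 0, 6, 4) → (2, 7, 5, 3) → (-7, 5, 7, -2) → (-7, -2, 4, -3))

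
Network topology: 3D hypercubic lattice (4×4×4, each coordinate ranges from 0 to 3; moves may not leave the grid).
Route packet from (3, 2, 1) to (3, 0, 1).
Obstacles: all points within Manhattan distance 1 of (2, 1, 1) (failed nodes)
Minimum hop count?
4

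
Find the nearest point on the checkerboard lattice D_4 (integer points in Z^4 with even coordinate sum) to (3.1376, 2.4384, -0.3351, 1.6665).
(3, 3, 0, 2)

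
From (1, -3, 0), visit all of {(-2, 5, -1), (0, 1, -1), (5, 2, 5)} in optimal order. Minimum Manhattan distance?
28
(one optimal route: (1, -3, 0) → (0, 1, -1) → (-2, 5, -1) → (5, 2, 5))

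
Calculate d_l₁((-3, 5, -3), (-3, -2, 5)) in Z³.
15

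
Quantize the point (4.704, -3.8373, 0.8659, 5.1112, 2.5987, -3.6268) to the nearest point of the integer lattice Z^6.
(5, -4, 1, 5, 3, -4)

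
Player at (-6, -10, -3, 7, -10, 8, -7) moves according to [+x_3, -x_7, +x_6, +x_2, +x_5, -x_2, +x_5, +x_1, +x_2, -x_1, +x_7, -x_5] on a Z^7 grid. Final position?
(-6, -9, -2, 7, -9, 9, -7)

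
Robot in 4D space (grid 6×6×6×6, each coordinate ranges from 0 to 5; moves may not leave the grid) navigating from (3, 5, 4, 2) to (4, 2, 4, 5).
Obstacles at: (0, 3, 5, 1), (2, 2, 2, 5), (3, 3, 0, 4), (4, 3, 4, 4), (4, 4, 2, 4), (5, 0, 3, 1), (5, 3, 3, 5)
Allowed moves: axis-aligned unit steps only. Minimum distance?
7
(one shortest path: (3, 5, 4, 2) → (4, 5, 4, 2) → (4, 4, 4, 2) → (4, 3, 4, 2) → (4, 2, 4, 2) → (4, 2, 4, 3) → (4, 2, 4, 4) → (4, 2, 4, 5))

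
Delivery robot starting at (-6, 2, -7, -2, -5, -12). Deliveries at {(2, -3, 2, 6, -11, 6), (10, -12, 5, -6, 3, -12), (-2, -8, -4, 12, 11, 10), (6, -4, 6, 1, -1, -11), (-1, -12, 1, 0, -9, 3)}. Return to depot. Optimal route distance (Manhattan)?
252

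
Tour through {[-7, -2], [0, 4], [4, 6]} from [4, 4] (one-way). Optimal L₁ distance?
21
(one optimal route: (4, 4) → (4, 6) → (0, 4) → (-7, -2))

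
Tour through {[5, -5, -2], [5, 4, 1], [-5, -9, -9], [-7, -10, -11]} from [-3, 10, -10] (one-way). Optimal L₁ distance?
63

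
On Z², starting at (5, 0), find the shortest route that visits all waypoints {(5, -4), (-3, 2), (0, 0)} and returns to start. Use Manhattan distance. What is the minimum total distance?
28
(one optimal route: (5, 0) → (5, -4) → (-3, 2) → (0, 0) → (5, 0))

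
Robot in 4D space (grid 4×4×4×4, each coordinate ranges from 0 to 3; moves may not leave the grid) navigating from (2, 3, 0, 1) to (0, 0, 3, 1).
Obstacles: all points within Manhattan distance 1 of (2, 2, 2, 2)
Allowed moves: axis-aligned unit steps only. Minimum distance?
8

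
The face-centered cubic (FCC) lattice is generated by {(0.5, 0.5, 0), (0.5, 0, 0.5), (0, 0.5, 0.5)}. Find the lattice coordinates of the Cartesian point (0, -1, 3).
-4b₁ + 4b₂ + 2b₃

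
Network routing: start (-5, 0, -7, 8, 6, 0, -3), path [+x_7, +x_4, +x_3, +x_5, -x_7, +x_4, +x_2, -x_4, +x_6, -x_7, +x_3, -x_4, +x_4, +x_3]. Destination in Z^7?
(-5, 1, -4, 9, 7, 1, -4)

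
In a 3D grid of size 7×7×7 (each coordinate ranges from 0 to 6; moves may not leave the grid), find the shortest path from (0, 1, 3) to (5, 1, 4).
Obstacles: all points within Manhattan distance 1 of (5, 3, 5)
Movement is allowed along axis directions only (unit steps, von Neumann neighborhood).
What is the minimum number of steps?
6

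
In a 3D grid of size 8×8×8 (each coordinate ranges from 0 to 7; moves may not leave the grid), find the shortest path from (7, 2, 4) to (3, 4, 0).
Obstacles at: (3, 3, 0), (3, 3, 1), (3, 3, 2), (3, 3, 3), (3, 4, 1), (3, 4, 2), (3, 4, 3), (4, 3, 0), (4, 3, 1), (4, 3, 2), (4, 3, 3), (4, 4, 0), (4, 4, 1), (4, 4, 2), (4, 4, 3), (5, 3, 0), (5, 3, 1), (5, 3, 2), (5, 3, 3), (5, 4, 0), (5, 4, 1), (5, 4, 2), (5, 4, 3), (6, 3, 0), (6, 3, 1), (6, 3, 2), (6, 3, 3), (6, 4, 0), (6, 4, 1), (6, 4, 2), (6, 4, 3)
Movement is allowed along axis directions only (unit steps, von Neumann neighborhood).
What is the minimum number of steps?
12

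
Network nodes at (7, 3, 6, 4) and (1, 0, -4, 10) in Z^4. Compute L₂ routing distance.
13.4536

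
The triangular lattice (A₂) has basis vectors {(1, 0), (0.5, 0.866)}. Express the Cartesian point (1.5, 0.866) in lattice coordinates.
b₁ + b₂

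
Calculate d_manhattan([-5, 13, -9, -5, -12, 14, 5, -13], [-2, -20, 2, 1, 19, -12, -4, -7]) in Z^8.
125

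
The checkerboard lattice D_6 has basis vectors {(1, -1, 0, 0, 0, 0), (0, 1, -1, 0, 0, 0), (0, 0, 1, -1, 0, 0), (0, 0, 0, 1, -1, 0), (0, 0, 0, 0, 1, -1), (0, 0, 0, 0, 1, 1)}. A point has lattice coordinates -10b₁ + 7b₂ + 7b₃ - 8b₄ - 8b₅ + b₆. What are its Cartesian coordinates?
(-10, 17, 0, -15, 1, 9)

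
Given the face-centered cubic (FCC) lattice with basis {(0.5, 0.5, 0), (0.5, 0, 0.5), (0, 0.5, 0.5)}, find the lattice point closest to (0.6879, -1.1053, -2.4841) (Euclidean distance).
(0.5, -1, -2.5)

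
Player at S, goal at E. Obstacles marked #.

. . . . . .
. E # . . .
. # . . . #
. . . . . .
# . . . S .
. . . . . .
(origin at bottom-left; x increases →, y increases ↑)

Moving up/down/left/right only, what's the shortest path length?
8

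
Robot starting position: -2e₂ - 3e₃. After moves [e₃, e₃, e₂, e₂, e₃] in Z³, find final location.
(0, 0, 0)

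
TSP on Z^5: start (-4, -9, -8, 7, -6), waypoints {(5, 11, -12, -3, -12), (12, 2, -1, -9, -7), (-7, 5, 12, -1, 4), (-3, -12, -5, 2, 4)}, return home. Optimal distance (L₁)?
204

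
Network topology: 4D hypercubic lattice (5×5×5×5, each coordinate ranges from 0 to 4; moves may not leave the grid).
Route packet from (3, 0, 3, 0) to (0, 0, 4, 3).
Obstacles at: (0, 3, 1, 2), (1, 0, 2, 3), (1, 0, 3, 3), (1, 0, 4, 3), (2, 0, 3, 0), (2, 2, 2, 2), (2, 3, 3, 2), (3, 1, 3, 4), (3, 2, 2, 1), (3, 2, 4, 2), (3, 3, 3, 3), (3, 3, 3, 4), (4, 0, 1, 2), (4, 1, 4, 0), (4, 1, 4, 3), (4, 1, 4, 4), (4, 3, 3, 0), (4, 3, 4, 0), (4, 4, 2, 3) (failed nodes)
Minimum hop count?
7
(one shortest path: (3, 0, 3, 0) → (3, 0, 4, 0) → (2, 0, 4, 0) → (1, 0, 4, 0) → (0, 0, 4, 0) → (0, 0, 4, 1) → (0, 0, 4, 2) → (0, 0, 4, 3))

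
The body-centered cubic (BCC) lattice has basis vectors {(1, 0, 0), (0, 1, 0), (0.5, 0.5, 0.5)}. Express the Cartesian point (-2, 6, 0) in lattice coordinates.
-2b₁ + 6b₂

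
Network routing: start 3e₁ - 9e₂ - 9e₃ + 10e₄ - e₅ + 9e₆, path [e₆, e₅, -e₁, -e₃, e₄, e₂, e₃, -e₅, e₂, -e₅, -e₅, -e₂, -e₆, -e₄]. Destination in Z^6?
(2, -8, -9, 10, -3, 9)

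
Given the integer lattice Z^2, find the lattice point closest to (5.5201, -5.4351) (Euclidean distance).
(6, -5)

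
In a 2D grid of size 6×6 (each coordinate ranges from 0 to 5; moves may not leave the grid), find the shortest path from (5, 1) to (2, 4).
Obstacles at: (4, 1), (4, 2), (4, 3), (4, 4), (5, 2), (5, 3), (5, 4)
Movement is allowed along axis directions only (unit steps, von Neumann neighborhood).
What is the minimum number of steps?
8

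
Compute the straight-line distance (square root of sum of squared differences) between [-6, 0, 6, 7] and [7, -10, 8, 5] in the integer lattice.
16.6433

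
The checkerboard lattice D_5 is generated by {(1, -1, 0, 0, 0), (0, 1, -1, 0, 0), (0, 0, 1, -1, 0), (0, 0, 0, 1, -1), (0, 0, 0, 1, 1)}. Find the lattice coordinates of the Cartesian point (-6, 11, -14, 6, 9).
-6b₁ + 5b₂ - 9b₃ - 6b₄ + 3b₅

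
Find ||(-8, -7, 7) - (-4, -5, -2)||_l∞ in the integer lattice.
9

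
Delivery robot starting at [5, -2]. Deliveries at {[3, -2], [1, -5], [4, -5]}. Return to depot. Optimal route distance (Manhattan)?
14
(one optimal route: (5, -2) → (3, -2) → (1, -5) → (4, -5) → (5, -2))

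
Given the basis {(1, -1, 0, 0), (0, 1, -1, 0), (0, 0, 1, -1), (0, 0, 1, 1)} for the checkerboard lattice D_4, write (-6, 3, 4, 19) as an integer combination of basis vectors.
-6b₁ - 3b₂ - 9b₃ + 10b₄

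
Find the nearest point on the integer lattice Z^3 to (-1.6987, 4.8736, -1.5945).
(-2, 5, -2)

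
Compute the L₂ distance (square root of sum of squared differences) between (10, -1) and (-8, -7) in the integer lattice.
18.9737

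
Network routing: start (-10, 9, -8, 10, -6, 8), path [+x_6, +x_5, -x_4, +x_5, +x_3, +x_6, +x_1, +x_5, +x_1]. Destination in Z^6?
(-8, 9, -7, 9, -3, 10)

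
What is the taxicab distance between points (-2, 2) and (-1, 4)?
3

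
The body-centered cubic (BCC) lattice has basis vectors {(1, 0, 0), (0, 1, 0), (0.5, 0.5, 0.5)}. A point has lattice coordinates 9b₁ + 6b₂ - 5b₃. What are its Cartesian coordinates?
(6.5, 3.5, -2.5)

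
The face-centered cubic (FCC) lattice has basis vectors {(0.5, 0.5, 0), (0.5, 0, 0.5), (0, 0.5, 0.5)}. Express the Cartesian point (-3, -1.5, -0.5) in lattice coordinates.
-4b₁ - 2b₂ + b₃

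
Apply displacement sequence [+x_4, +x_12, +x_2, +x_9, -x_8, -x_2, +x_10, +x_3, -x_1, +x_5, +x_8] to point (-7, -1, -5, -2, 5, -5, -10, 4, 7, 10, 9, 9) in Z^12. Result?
(-8, -1, -4, -1, 6, -5, -10, 4, 8, 11, 9, 10)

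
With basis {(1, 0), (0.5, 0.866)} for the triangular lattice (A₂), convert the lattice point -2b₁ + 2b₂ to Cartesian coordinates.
(-1, 1.732)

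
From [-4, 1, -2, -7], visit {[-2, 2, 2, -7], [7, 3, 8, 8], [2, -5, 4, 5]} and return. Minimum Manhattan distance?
88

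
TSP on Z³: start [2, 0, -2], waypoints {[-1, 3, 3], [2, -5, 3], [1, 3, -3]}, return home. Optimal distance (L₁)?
34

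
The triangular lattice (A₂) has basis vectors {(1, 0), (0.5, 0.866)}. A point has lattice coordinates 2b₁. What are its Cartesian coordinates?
(2, 0)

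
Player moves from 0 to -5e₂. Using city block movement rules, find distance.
5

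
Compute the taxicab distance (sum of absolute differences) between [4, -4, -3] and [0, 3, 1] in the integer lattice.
15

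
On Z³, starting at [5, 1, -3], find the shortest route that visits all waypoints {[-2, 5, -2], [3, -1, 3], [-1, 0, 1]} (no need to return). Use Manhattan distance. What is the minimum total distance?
26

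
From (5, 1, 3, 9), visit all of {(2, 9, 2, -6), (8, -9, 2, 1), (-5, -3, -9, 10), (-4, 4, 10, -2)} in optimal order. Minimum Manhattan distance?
115
(one optimal route: (5, 1, 3, 9) → (8, -9, 2, 1) → (2, 9, 2, -6) → (-4, 4, 10, -2) → (-5, -3, -9, 10))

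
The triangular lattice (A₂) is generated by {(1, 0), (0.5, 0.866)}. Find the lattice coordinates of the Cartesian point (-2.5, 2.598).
-4b₁ + 3b₂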